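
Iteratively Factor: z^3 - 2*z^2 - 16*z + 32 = (z + 4)*(z^2 - 6*z + 8) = (z - 4)*(z + 4)*(z - 2)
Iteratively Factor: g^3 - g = (g)*(g^2 - 1) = g*(g - 1)*(g + 1)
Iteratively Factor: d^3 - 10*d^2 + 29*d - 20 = (d - 4)*(d^2 - 6*d + 5) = (d - 5)*(d - 4)*(d - 1)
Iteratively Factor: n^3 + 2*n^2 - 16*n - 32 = (n + 2)*(n^2 - 16) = (n - 4)*(n + 2)*(n + 4)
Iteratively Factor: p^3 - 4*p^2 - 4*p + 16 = (p - 2)*(p^2 - 2*p - 8) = (p - 4)*(p - 2)*(p + 2)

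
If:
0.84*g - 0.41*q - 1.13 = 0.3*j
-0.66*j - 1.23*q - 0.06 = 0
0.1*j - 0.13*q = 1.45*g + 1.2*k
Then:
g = 1.31277056277056 - 0.177489177489178*q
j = -1.86363636363636*q - 0.0909090909090909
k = -0.0491702741702742*q - 1.59384018759019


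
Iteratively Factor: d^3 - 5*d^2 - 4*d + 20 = (d - 5)*(d^2 - 4) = (d - 5)*(d + 2)*(d - 2)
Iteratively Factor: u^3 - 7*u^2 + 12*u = (u - 3)*(u^2 - 4*u) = u*(u - 3)*(u - 4)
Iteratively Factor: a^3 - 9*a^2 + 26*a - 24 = (a - 3)*(a^2 - 6*a + 8) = (a - 4)*(a - 3)*(a - 2)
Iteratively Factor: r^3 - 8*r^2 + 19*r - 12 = (r - 1)*(r^2 - 7*r + 12) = (r - 4)*(r - 1)*(r - 3)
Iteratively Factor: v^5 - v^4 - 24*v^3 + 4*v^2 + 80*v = (v - 2)*(v^4 + v^3 - 22*v^2 - 40*v) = (v - 2)*(v + 4)*(v^3 - 3*v^2 - 10*v) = v*(v - 2)*(v + 4)*(v^2 - 3*v - 10) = v*(v - 2)*(v + 2)*(v + 4)*(v - 5)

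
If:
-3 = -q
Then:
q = 3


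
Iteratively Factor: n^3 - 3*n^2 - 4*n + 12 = (n - 3)*(n^2 - 4) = (n - 3)*(n - 2)*(n + 2)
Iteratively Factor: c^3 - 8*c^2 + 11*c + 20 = (c - 5)*(c^2 - 3*c - 4) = (c - 5)*(c - 4)*(c + 1)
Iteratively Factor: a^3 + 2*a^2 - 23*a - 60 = (a + 4)*(a^2 - 2*a - 15) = (a - 5)*(a + 4)*(a + 3)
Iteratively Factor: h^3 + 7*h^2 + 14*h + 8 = (h + 2)*(h^2 + 5*h + 4) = (h + 2)*(h + 4)*(h + 1)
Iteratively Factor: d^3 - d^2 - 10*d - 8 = (d + 2)*(d^2 - 3*d - 4) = (d + 1)*(d + 2)*(d - 4)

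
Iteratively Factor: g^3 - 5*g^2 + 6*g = (g)*(g^2 - 5*g + 6) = g*(g - 3)*(g - 2)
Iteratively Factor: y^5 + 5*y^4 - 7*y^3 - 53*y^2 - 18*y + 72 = (y + 3)*(y^4 + 2*y^3 - 13*y^2 - 14*y + 24) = (y + 3)*(y + 4)*(y^3 - 2*y^2 - 5*y + 6) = (y - 3)*(y + 3)*(y + 4)*(y^2 + y - 2) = (y - 3)*(y + 2)*(y + 3)*(y + 4)*(y - 1)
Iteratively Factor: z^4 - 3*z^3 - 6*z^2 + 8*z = (z - 4)*(z^3 + z^2 - 2*z) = (z - 4)*(z - 1)*(z^2 + 2*z) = z*(z - 4)*(z - 1)*(z + 2)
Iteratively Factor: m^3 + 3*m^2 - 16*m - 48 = (m + 3)*(m^2 - 16) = (m + 3)*(m + 4)*(m - 4)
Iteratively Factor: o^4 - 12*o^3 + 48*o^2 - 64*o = (o - 4)*(o^3 - 8*o^2 + 16*o) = (o - 4)^2*(o^2 - 4*o) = o*(o - 4)^2*(o - 4)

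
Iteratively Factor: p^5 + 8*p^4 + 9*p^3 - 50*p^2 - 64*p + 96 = (p - 1)*(p^4 + 9*p^3 + 18*p^2 - 32*p - 96) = (p - 1)*(p + 4)*(p^3 + 5*p^2 - 2*p - 24) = (p - 1)*(p + 4)^2*(p^2 + p - 6) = (p - 2)*(p - 1)*(p + 4)^2*(p + 3)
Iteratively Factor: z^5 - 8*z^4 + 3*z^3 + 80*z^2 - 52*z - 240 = (z - 3)*(z^4 - 5*z^3 - 12*z^2 + 44*z + 80) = (z - 5)*(z - 3)*(z^3 - 12*z - 16) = (z - 5)*(z - 4)*(z - 3)*(z^2 + 4*z + 4) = (z - 5)*(z - 4)*(z - 3)*(z + 2)*(z + 2)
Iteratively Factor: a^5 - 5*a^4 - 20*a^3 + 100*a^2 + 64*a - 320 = (a + 4)*(a^4 - 9*a^3 + 16*a^2 + 36*a - 80) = (a + 2)*(a + 4)*(a^3 - 11*a^2 + 38*a - 40) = (a - 4)*(a + 2)*(a + 4)*(a^2 - 7*a + 10) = (a - 4)*(a - 2)*(a + 2)*(a + 4)*(a - 5)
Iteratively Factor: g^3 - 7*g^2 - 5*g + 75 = (g - 5)*(g^2 - 2*g - 15) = (g - 5)*(g + 3)*(g - 5)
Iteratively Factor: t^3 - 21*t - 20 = (t + 1)*(t^2 - t - 20) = (t + 1)*(t + 4)*(t - 5)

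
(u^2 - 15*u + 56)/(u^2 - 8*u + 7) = (u - 8)/(u - 1)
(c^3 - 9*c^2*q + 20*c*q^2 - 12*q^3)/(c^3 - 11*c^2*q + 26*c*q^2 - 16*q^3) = (-c + 6*q)/(-c + 8*q)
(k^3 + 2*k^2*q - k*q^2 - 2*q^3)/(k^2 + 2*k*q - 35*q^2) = (k^3 + 2*k^2*q - k*q^2 - 2*q^3)/(k^2 + 2*k*q - 35*q^2)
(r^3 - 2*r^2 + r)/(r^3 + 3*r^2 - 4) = r*(r - 1)/(r^2 + 4*r + 4)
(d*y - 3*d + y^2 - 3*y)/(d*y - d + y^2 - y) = (y - 3)/(y - 1)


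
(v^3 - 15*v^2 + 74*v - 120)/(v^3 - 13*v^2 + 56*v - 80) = (v - 6)/(v - 4)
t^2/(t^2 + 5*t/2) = 2*t/(2*t + 5)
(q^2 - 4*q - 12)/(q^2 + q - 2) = (q - 6)/(q - 1)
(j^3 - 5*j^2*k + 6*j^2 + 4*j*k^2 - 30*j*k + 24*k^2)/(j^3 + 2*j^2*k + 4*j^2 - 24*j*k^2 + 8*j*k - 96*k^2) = (j^2 - j*k + 6*j - 6*k)/(j^2 + 6*j*k + 4*j + 24*k)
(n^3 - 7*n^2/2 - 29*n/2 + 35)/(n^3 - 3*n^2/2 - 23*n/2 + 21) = (n - 5)/(n - 3)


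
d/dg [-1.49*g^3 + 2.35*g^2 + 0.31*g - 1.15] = -4.47*g^2 + 4.7*g + 0.31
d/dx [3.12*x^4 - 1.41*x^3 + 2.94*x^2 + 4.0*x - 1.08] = 12.48*x^3 - 4.23*x^2 + 5.88*x + 4.0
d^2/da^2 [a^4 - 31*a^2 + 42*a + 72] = 12*a^2 - 62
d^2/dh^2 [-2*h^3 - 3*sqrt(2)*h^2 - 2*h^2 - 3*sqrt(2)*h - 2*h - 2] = -12*h - 6*sqrt(2) - 4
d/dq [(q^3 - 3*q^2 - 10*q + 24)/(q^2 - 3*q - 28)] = (q^4 - 6*q^3 - 65*q^2 + 120*q + 352)/(q^4 - 6*q^3 - 47*q^2 + 168*q + 784)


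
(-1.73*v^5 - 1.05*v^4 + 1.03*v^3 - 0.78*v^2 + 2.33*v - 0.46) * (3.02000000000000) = -5.2246*v^5 - 3.171*v^4 + 3.1106*v^3 - 2.3556*v^2 + 7.0366*v - 1.3892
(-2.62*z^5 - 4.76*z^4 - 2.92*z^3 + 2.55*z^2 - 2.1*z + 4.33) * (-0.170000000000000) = 0.4454*z^5 + 0.8092*z^4 + 0.4964*z^3 - 0.4335*z^2 + 0.357*z - 0.7361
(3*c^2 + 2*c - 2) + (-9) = 3*c^2 + 2*c - 11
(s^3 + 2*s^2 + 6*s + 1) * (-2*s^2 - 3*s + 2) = -2*s^5 - 7*s^4 - 16*s^3 - 16*s^2 + 9*s + 2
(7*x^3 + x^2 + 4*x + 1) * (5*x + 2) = 35*x^4 + 19*x^3 + 22*x^2 + 13*x + 2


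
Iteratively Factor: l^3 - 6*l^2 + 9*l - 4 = (l - 1)*(l^2 - 5*l + 4) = (l - 4)*(l - 1)*(l - 1)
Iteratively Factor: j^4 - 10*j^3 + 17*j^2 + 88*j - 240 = (j - 4)*(j^3 - 6*j^2 - 7*j + 60) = (j - 4)^2*(j^2 - 2*j - 15) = (j - 4)^2*(j + 3)*(j - 5)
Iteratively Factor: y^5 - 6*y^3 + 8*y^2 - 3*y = (y - 1)*(y^4 + y^3 - 5*y^2 + 3*y) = y*(y - 1)*(y^3 + y^2 - 5*y + 3) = y*(y - 1)^2*(y^2 + 2*y - 3) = y*(y - 1)^2*(y + 3)*(y - 1)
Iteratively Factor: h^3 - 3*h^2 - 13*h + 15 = (h + 3)*(h^2 - 6*h + 5) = (h - 1)*(h + 3)*(h - 5)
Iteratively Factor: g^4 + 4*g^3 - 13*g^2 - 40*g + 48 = (g + 4)*(g^3 - 13*g + 12) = (g + 4)^2*(g^2 - 4*g + 3) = (g - 3)*(g + 4)^2*(g - 1)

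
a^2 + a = a*(a + 1)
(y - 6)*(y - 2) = y^2 - 8*y + 12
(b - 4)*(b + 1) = b^2 - 3*b - 4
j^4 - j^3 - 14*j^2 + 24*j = j*(j - 3)*(j - 2)*(j + 4)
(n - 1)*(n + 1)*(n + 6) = n^3 + 6*n^2 - n - 6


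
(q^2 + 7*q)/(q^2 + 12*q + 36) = q*(q + 7)/(q^2 + 12*q + 36)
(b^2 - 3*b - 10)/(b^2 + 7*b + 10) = (b - 5)/(b + 5)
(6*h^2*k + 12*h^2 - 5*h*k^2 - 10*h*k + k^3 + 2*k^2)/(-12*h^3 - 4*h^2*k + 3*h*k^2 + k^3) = (-3*h*k - 6*h + k^2 + 2*k)/(6*h^2 + 5*h*k + k^2)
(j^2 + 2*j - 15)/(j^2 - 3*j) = (j + 5)/j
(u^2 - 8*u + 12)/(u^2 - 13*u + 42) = (u - 2)/(u - 7)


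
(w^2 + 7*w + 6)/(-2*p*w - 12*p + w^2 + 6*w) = (-w - 1)/(2*p - w)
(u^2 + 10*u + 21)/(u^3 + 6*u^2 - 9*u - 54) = (u + 7)/(u^2 + 3*u - 18)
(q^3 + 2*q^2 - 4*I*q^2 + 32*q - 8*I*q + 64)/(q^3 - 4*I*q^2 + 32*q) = (q + 2)/q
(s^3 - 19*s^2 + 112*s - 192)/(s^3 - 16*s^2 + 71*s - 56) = (s^2 - 11*s + 24)/(s^2 - 8*s + 7)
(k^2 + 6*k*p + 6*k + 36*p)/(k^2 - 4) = (k^2 + 6*k*p + 6*k + 36*p)/(k^2 - 4)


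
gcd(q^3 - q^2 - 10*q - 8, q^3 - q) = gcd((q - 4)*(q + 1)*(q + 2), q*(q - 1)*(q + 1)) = q + 1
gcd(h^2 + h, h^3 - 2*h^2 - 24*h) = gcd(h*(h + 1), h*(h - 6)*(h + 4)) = h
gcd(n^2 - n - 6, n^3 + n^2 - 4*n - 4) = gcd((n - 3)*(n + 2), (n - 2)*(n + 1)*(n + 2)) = n + 2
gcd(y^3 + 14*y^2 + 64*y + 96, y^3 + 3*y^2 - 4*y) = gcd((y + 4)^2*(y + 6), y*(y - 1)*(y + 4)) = y + 4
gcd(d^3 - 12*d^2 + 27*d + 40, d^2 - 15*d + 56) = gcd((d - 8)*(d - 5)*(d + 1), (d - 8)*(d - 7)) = d - 8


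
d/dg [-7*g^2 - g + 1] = -14*g - 1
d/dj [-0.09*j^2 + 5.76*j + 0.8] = 5.76 - 0.18*j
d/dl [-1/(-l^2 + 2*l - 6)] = 2*(1 - l)/(l^2 - 2*l + 6)^2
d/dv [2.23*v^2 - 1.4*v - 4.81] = 4.46*v - 1.4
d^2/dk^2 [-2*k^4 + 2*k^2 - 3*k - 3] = 4 - 24*k^2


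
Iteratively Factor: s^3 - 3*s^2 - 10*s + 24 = (s - 2)*(s^2 - s - 12) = (s - 4)*(s - 2)*(s + 3)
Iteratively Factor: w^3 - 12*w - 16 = (w - 4)*(w^2 + 4*w + 4) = (w - 4)*(w + 2)*(w + 2)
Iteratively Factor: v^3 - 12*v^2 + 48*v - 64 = (v - 4)*(v^2 - 8*v + 16) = (v - 4)^2*(v - 4)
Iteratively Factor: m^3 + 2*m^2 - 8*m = (m - 2)*(m^2 + 4*m) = (m - 2)*(m + 4)*(m)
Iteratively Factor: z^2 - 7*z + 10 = (z - 5)*(z - 2)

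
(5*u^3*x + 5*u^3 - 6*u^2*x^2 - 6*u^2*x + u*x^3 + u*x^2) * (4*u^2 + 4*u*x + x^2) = 20*u^5*x + 20*u^5 - 4*u^4*x^2 - 4*u^4*x - 15*u^3*x^3 - 15*u^3*x^2 - 2*u^2*x^4 - 2*u^2*x^3 + u*x^5 + u*x^4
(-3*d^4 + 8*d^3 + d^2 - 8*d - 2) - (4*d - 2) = -3*d^4 + 8*d^3 + d^2 - 12*d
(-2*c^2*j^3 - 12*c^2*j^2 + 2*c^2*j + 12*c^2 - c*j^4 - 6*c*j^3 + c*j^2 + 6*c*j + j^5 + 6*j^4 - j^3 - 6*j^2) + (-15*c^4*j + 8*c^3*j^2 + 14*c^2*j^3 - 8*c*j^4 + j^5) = -15*c^4*j + 8*c^3*j^2 + 12*c^2*j^3 - 12*c^2*j^2 + 2*c^2*j + 12*c^2 - 9*c*j^4 - 6*c*j^3 + c*j^2 + 6*c*j + 2*j^5 + 6*j^4 - j^3 - 6*j^2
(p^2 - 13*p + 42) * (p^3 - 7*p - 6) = p^5 - 13*p^4 + 35*p^3 + 85*p^2 - 216*p - 252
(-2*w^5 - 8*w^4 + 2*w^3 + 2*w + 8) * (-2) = 4*w^5 + 16*w^4 - 4*w^3 - 4*w - 16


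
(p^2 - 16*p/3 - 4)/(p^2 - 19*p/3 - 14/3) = (p - 6)/(p - 7)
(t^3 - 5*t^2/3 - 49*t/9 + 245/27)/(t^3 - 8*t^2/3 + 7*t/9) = (9*t^2 + 6*t - 35)/(3*t*(3*t - 1))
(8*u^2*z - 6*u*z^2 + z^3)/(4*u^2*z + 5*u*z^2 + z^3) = (8*u^2 - 6*u*z + z^2)/(4*u^2 + 5*u*z + z^2)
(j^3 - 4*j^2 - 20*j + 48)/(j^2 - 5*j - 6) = (j^2 + 2*j - 8)/(j + 1)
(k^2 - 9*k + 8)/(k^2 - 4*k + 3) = (k - 8)/(k - 3)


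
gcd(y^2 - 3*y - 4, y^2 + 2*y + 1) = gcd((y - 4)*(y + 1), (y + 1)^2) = y + 1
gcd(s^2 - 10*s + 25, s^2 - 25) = s - 5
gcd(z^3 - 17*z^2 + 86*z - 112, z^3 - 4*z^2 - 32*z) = z - 8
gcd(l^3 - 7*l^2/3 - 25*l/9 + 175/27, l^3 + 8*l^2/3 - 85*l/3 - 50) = l + 5/3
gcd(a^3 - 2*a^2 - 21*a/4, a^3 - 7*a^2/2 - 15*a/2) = a^2 + 3*a/2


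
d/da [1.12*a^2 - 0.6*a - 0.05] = 2.24*a - 0.6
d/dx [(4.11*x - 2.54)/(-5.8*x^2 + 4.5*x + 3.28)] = (23.838*x^2 - 29.464*x + 24.9108)/(33.64*x^4 - 52.2*x^3 - 17.798*x^2 + 29.52*x + 10.7584)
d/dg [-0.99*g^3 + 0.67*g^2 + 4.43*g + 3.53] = -2.97*g^2 + 1.34*g + 4.43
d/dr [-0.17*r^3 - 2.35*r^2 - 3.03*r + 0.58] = -0.51*r^2 - 4.7*r - 3.03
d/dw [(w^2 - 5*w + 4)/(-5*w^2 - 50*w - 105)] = (-15*w^2 - 34*w + 145)/(5*(w^4 + 20*w^3 + 142*w^2 + 420*w + 441))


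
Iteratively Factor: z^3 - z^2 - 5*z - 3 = (z - 3)*(z^2 + 2*z + 1) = (z - 3)*(z + 1)*(z + 1)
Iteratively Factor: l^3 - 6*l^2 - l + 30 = (l - 3)*(l^2 - 3*l - 10) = (l - 5)*(l - 3)*(l + 2)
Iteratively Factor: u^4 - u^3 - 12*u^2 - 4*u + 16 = (u - 4)*(u^3 + 3*u^2 - 4) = (u - 4)*(u - 1)*(u^2 + 4*u + 4) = (u - 4)*(u - 1)*(u + 2)*(u + 2)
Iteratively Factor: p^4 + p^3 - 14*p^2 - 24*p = (p)*(p^3 + p^2 - 14*p - 24) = p*(p + 2)*(p^2 - p - 12) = p*(p - 4)*(p + 2)*(p + 3)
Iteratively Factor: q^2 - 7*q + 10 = (q - 5)*(q - 2)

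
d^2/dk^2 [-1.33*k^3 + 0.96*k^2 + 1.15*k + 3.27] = 1.92 - 7.98*k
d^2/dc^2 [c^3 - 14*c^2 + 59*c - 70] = 6*c - 28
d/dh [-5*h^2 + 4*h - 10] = 4 - 10*h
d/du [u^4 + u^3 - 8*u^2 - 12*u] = 4*u^3 + 3*u^2 - 16*u - 12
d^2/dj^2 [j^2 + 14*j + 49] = 2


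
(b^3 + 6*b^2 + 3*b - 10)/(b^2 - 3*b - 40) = (b^2 + b - 2)/(b - 8)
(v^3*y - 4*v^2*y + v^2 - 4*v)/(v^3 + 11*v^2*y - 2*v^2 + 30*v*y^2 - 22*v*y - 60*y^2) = v*(v^2*y - 4*v*y + v - 4)/(v^3 + 11*v^2*y - 2*v^2 + 30*v*y^2 - 22*v*y - 60*y^2)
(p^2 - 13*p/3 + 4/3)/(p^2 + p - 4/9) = 3*(p - 4)/(3*p + 4)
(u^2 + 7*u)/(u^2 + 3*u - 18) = u*(u + 7)/(u^2 + 3*u - 18)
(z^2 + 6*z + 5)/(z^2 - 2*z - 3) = (z + 5)/(z - 3)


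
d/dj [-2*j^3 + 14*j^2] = 2*j*(14 - 3*j)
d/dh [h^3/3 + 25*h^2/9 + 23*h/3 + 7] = h^2 + 50*h/9 + 23/3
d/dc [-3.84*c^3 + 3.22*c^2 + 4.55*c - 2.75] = -11.52*c^2 + 6.44*c + 4.55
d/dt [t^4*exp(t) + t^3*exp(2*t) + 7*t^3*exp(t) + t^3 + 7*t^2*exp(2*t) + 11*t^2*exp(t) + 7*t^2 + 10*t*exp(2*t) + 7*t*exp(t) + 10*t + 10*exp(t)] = t^4*exp(t) + 2*t^3*exp(2*t) + 11*t^3*exp(t) + 17*t^2*exp(2*t) + 32*t^2*exp(t) + 3*t^2 + 34*t*exp(2*t) + 29*t*exp(t) + 14*t + 10*exp(2*t) + 17*exp(t) + 10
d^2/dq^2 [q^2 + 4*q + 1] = 2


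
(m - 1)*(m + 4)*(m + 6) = m^3 + 9*m^2 + 14*m - 24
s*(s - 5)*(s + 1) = s^3 - 4*s^2 - 5*s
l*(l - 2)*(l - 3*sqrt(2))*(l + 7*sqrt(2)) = l^4 - 2*l^3 + 4*sqrt(2)*l^3 - 42*l^2 - 8*sqrt(2)*l^2 + 84*l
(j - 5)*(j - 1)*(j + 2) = j^3 - 4*j^2 - 7*j + 10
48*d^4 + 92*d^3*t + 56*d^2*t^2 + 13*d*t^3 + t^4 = (d + t)*(2*d + t)*(4*d + t)*(6*d + t)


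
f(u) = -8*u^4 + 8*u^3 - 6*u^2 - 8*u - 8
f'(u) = -32*u^3 + 24*u^2 - 12*u - 8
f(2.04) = -119.92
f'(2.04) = -204.27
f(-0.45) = -6.67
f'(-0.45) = 5.18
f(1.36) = -37.22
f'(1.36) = -60.42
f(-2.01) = -211.70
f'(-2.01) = 372.94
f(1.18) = -28.16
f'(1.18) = -41.32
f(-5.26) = -7420.15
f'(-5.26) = 5376.15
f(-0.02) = -7.84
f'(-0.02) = -7.75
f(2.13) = -139.62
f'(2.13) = -233.91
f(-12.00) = -180488.00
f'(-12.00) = 58888.00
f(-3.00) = -902.00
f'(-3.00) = 1108.00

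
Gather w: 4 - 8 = -4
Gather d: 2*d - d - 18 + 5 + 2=d - 11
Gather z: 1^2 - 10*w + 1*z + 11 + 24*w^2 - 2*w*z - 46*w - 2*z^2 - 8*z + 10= 24*w^2 - 56*w - 2*z^2 + z*(-2*w - 7) + 22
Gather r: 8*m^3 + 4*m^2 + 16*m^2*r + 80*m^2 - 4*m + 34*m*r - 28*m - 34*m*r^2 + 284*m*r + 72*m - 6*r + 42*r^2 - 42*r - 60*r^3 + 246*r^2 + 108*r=8*m^3 + 84*m^2 + 40*m - 60*r^3 + r^2*(288 - 34*m) + r*(16*m^2 + 318*m + 60)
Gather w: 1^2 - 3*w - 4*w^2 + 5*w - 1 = -4*w^2 + 2*w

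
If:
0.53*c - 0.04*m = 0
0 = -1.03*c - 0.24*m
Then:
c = 0.00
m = 0.00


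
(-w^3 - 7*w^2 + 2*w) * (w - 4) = -w^4 - 3*w^3 + 30*w^2 - 8*w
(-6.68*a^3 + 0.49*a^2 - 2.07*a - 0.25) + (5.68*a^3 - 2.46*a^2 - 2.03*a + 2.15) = -1.0*a^3 - 1.97*a^2 - 4.1*a + 1.9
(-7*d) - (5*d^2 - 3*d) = -5*d^2 - 4*d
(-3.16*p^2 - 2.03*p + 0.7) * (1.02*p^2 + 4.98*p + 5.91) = -3.2232*p^4 - 17.8074*p^3 - 28.071*p^2 - 8.5113*p + 4.137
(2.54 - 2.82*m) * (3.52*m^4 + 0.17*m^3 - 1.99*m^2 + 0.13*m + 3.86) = -9.9264*m^5 + 8.4614*m^4 + 6.0436*m^3 - 5.4212*m^2 - 10.555*m + 9.8044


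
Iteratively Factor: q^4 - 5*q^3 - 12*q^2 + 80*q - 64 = (q - 4)*(q^3 - q^2 - 16*q + 16) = (q - 4)^2*(q^2 + 3*q - 4) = (q - 4)^2*(q - 1)*(q + 4)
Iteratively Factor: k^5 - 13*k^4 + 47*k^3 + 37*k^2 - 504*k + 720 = (k - 4)*(k^4 - 9*k^3 + 11*k^2 + 81*k - 180) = (k - 4)*(k - 3)*(k^3 - 6*k^2 - 7*k + 60) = (k - 4)*(k - 3)*(k + 3)*(k^2 - 9*k + 20) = (k - 4)^2*(k - 3)*(k + 3)*(k - 5)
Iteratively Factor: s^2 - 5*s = (s - 5)*(s)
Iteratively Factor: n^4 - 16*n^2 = (n - 4)*(n^3 + 4*n^2) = n*(n - 4)*(n^2 + 4*n) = n*(n - 4)*(n + 4)*(n)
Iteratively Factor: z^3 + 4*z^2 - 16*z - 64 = (z + 4)*(z^2 - 16) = (z - 4)*(z + 4)*(z + 4)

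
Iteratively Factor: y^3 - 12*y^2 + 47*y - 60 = (y - 3)*(y^2 - 9*y + 20) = (y - 5)*(y - 3)*(y - 4)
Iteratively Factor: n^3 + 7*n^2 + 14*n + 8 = (n + 4)*(n^2 + 3*n + 2) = (n + 1)*(n + 4)*(n + 2)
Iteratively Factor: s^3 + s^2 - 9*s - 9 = (s + 1)*(s^2 - 9) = (s + 1)*(s + 3)*(s - 3)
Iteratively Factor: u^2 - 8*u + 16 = (u - 4)*(u - 4)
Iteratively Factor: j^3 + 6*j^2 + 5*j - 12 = (j + 3)*(j^2 + 3*j - 4) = (j + 3)*(j + 4)*(j - 1)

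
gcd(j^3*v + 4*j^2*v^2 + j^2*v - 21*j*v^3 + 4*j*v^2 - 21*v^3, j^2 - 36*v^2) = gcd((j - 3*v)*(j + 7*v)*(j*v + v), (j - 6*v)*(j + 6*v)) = 1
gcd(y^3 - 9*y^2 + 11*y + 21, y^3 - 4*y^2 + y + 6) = y^2 - 2*y - 3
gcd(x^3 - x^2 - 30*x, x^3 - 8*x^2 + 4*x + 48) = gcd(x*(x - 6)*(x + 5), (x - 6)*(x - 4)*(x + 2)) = x - 6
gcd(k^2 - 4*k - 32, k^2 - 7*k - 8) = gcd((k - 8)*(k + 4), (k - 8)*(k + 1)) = k - 8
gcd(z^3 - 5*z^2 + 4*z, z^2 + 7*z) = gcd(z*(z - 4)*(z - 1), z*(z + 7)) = z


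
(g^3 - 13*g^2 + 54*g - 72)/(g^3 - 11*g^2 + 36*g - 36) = (g - 4)/(g - 2)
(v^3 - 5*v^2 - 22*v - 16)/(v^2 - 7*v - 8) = v + 2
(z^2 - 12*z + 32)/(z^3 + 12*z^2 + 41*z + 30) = (z^2 - 12*z + 32)/(z^3 + 12*z^2 + 41*z + 30)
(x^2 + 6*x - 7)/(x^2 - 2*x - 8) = (-x^2 - 6*x + 7)/(-x^2 + 2*x + 8)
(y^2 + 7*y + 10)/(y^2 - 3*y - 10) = (y + 5)/(y - 5)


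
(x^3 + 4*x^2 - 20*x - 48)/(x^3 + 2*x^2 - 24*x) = (x + 2)/x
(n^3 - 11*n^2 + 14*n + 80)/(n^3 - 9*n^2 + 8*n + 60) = (n - 8)/(n - 6)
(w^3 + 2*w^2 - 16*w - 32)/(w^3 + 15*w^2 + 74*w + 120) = (w^2 - 2*w - 8)/(w^2 + 11*w + 30)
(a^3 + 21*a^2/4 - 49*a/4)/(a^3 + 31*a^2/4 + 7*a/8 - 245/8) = 2*a/(2*a + 5)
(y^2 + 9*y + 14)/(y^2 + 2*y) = (y + 7)/y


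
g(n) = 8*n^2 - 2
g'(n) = 16*n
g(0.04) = -1.99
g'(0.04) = 0.64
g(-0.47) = -0.23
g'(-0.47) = -7.52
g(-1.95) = 28.42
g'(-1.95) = -31.20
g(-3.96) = 123.45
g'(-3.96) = -63.36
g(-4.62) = 168.76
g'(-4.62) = -73.92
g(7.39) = 434.90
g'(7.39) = 118.24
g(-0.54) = 0.33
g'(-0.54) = -8.64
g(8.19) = 534.61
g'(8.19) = 131.04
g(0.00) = -2.00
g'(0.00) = 0.00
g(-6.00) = 286.00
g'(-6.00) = -96.00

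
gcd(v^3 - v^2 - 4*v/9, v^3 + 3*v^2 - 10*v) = v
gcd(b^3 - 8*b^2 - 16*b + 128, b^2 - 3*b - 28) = b + 4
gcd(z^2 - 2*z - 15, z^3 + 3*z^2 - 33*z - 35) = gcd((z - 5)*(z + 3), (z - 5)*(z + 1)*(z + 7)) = z - 5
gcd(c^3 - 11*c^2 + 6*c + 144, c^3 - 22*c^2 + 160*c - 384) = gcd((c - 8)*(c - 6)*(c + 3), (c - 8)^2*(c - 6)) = c^2 - 14*c + 48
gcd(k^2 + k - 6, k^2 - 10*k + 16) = k - 2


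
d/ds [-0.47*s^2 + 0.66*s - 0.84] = 0.66 - 0.94*s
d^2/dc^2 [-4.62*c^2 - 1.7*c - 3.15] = -9.24000000000000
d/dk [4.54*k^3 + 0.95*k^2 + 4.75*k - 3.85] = 13.62*k^2 + 1.9*k + 4.75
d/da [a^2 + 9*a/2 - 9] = 2*a + 9/2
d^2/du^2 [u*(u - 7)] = 2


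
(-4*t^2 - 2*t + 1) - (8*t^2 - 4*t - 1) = -12*t^2 + 2*t + 2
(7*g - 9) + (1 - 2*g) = 5*g - 8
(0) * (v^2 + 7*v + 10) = 0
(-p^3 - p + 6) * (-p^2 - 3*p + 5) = p^5 + 3*p^4 - 4*p^3 - 3*p^2 - 23*p + 30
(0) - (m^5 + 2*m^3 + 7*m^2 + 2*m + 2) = -m^5 - 2*m^3 - 7*m^2 - 2*m - 2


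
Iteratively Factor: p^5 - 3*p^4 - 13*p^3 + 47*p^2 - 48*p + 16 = (p - 1)*(p^4 - 2*p^3 - 15*p^2 + 32*p - 16) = (p - 1)^2*(p^3 - p^2 - 16*p + 16) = (p - 4)*(p - 1)^2*(p^2 + 3*p - 4) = (p - 4)*(p - 1)^3*(p + 4)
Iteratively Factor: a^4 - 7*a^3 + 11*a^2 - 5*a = (a - 1)*(a^3 - 6*a^2 + 5*a) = (a - 1)^2*(a^2 - 5*a) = a*(a - 1)^2*(a - 5)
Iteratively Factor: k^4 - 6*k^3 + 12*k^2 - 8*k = (k - 2)*(k^3 - 4*k^2 + 4*k) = (k - 2)^2*(k^2 - 2*k) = (k - 2)^3*(k)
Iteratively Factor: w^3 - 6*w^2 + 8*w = (w)*(w^2 - 6*w + 8) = w*(w - 4)*(w - 2)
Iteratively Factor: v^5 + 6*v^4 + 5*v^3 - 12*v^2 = (v)*(v^4 + 6*v^3 + 5*v^2 - 12*v) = v*(v + 3)*(v^3 + 3*v^2 - 4*v) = v^2*(v + 3)*(v^2 + 3*v - 4) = v^2*(v - 1)*(v + 3)*(v + 4)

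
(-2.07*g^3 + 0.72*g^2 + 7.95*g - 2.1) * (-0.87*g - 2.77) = 1.8009*g^4 + 5.1075*g^3 - 8.9109*g^2 - 20.1945*g + 5.817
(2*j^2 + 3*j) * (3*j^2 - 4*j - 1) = 6*j^4 + j^3 - 14*j^2 - 3*j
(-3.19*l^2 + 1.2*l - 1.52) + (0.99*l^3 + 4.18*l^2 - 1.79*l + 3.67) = 0.99*l^3 + 0.99*l^2 - 0.59*l + 2.15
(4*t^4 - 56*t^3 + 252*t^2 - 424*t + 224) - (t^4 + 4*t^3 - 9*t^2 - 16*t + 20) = 3*t^4 - 60*t^3 + 261*t^2 - 408*t + 204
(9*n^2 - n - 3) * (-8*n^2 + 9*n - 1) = -72*n^4 + 89*n^3 + 6*n^2 - 26*n + 3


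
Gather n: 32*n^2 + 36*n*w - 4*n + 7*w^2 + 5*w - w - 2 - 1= 32*n^2 + n*(36*w - 4) + 7*w^2 + 4*w - 3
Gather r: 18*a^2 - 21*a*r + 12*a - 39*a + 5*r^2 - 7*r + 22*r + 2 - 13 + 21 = 18*a^2 - 27*a + 5*r^2 + r*(15 - 21*a) + 10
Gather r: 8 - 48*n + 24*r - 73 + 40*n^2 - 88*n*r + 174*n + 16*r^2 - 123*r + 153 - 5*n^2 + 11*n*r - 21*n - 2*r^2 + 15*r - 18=35*n^2 + 105*n + 14*r^2 + r*(-77*n - 84) + 70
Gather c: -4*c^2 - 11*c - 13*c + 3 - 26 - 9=-4*c^2 - 24*c - 32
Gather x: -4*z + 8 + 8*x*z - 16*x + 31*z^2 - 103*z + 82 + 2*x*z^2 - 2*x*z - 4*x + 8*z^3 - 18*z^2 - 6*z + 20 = x*(2*z^2 + 6*z - 20) + 8*z^3 + 13*z^2 - 113*z + 110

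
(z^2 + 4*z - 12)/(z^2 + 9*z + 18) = (z - 2)/(z + 3)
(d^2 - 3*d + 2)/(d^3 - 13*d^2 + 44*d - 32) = (d - 2)/(d^2 - 12*d + 32)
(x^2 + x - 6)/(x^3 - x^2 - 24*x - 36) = (x - 2)/(x^2 - 4*x - 12)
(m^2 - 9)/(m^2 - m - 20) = (9 - m^2)/(-m^2 + m + 20)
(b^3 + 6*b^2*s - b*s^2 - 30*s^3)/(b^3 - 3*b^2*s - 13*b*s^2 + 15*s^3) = (b^2 + 3*b*s - 10*s^2)/(b^2 - 6*b*s + 5*s^2)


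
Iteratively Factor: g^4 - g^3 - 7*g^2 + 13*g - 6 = (g - 1)*(g^3 - 7*g + 6) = (g - 2)*(g - 1)*(g^2 + 2*g - 3) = (g - 2)*(g - 1)^2*(g + 3)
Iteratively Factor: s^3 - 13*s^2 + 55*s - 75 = (s - 3)*(s^2 - 10*s + 25) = (s - 5)*(s - 3)*(s - 5)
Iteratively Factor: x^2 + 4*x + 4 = (x + 2)*(x + 2)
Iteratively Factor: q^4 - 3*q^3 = (q)*(q^3 - 3*q^2) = q^2*(q^2 - 3*q) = q^2*(q - 3)*(q)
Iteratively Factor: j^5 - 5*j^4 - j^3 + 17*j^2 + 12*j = (j + 1)*(j^4 - 6*j^3 + 5*j^2 + 12*j) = (j - 4)*(j + 1)*(j^3 - 2*j^2 - 3*j) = j*(j - 4)*(j + 1)*(j^2 - 2*j - 3) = j*(j - 4)*(j - 3)*(j + 1)*(j + 1)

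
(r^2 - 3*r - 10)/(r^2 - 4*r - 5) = (r + 2)/(r + 1)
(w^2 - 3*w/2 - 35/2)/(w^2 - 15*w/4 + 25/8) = 4*(2*w^2 - 3*w - 35)/(8*w^2 - 30*w + 25)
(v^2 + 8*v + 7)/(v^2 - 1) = (v + 7)/(v - 1)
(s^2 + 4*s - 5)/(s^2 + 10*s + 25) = (s - 1)/(s + 5)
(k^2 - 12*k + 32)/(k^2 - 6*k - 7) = (-k^2 + 12*k - 32)/(-k^2 + 6*k + 7)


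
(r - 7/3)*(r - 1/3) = r^2 - 8*r/3 + 7/9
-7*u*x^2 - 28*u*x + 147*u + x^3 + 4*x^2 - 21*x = (-7*u + x)*(x - 3)*(x + 7)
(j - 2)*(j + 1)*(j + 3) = j^3 + 2*j^2 - 5*j - 6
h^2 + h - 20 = (h - 4)*(h + 5)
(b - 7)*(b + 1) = b^2 - 6*b - 7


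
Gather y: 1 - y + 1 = 2 - y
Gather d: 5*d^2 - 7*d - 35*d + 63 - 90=5*d^2 - 42*d - 27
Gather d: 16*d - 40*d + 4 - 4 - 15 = -24*d - 15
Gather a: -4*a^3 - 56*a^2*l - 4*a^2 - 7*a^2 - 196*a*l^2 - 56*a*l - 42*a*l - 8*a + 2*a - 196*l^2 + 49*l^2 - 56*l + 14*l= -4*a^3 + a^2*(-56*l - 11) + a*(-196*l^2 - 98*l - 6) - 147*l^2 - 42*l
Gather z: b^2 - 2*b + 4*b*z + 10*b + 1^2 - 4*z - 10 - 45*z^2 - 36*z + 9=b^2 + 8*b - 45*z^2 + z*(4*b - 40)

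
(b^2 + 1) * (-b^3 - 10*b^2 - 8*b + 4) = -b^5 - 10*b^4 - 9*b^3 - 6*b^2 - 8*b + 4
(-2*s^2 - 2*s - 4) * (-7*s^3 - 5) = 14*s^5 + 14*s^4 + 28*s^3 + 10*s^2 + 10*s + 20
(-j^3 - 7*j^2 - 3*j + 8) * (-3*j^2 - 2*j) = 3*j^5 + 23*j^4 + 23*j^3 - 18*j^2 - 16*j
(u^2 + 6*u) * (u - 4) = u^3 + 2*u^2 - 24*u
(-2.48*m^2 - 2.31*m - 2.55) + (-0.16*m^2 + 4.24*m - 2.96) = -2.64*m^2 + 1.93*m - 5.51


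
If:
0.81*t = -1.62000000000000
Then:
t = -2.00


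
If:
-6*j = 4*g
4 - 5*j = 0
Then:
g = -6/5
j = 4/5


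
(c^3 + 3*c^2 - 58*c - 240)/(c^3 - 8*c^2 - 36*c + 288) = (c + 5)/(c - 6)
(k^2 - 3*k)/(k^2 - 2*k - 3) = k/(k + 1)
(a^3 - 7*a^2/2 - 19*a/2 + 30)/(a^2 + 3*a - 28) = (2*a^2 + a - 15)/(2*(a + 7))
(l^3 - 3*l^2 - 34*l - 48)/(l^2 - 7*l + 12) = (l^3 - 3*l^2 - 34*l - 48)/(l^2 - 7*l + 12)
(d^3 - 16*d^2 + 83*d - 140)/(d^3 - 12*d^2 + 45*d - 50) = (d^2 - 11*d + 28)/(d^2 - 7*d + 10)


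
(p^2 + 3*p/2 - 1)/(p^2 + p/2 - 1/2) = (p + 2)/(p + 1)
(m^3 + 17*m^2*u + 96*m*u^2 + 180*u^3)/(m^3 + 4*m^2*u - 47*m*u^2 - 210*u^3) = (-m - 6*u)/(-m + 7*u)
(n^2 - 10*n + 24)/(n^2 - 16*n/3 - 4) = 3*(n - 4)/(3*n + 2)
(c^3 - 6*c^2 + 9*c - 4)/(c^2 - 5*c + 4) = c - 1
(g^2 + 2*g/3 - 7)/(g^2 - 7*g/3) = (g + 3)/g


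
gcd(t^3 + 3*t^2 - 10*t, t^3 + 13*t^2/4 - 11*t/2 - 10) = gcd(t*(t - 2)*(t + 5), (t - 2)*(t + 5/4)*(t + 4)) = t - 2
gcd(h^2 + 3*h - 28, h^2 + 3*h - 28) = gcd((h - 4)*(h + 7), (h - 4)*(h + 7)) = h^2 + 3*h - 28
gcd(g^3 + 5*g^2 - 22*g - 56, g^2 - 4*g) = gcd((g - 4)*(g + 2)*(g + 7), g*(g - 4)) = g - 4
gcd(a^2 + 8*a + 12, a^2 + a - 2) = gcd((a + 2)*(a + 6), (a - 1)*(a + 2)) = a + 2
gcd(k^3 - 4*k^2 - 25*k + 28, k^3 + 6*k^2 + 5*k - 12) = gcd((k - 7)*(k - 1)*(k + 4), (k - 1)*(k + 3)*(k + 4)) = k^2 + 3*k - 4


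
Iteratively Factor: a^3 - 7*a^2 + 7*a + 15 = (a + 1)*(a^2 - 8*a + 15) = (a - 3)*(a + 1)*(a - 5)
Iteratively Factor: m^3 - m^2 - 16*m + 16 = (m - 1)*(m^2 - 16) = (m - 4)*(m - 1)*(m + 4)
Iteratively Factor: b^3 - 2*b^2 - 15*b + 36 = (b - 3)*(b^2 + b - 12) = (b - 3)*(b + 4)*(b - 3)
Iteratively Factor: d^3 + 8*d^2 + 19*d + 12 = (d + 3)*(d^2 + 5*d + 4) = (d + 1)*(d + 3)*(d + 4)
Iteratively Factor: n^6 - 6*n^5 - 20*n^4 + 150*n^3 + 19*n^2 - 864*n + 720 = (n - 4)*(n^5 - 2*n^4 - 28*n^3 + 38*n^2 + 171*n - 180) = (n - 5)*(n - 4)*(n^4 + 3*n^3 - 13*n^2 - 27*n + 36) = (n - 5)*(n - 4)*(n + 3)*(n^3 - 13*n + 12) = (n - 5)*(n - 4)*(n + 3)*(n + 4)*(n^2 - 4*n + 3) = (n - 5)*(n - 4)*(n - 3)*(n + 3)*(n + 4)*(n - 1)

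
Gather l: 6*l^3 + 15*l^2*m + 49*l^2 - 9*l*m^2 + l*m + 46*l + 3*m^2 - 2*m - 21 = 6*l^3 + l^2*(15*m + 49) + l*(-9*m^2 + m + 46) + 3*m^2 - 2*m - 21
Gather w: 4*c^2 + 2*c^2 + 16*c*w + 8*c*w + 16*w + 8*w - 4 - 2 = 6*c^2 + w*(24*c + 24) - 6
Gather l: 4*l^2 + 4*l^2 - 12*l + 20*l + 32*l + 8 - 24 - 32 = 8*l^2 + 40*l - 48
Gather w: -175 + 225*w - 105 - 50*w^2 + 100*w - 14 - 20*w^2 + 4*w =-70*w^2 + 329*w - 294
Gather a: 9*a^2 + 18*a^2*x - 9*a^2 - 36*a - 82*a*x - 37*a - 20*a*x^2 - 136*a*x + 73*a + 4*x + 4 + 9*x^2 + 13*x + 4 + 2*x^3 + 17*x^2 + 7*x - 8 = 18*a^2*x + a*(-20*x^2 - 218*x) + 2*x^3 + 26*x^2 + 24*x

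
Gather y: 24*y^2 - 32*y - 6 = 24*y^2 - 32*y - 6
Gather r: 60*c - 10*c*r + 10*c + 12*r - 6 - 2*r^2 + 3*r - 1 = 70*c - 2*r^2 + r*(15 - 10*c) - 7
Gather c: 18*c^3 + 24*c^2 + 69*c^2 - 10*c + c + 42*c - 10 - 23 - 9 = 18*c^3 + 93*c^2 + 33*c - 42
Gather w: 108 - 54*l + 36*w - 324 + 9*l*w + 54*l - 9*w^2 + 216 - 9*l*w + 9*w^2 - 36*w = 0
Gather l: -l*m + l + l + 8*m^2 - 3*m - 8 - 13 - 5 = l*(2 - m) + 8*m^2 - 3*m - 26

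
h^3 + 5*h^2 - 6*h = h*(h - 1)*(h + 6)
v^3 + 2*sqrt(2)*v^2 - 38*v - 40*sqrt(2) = (v - 4*sqrt(2))*(v + sqrt(2))*(v + 5*sqrt(2))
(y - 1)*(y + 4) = y^2 + 3*y - 4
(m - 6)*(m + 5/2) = m^2 - 7*m/2 - 15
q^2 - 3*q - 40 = (q - 8)*(q + 5)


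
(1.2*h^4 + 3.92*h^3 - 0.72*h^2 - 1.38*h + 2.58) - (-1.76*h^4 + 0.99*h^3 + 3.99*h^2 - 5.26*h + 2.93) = 2.96*h^4 + 2.93*h^3 - 4.71*h^2 + 3.88*h - 0.35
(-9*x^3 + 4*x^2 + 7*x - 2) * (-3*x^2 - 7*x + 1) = 27*x^5 + 51*x^4 - 58*x^3 - 39*x^2 + 21*x - 2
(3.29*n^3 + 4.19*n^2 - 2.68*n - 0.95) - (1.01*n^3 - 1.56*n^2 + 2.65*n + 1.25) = 2.28*n^3 + 5.75*n^2 - 5.33*n - 2.2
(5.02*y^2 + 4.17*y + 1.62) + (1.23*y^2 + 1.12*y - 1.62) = 6.25*y^2 + 5.29*y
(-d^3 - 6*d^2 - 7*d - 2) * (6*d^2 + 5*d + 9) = -6*d^5 - 41*d^4 - 81*d^3 - 101*d^2 - 73*d - 18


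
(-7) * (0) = 0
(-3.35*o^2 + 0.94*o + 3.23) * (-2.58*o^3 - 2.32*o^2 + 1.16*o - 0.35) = 8.643*o^5 + 5.3468*o^4 - 14.4002*o^3 - 5.2307*o^2 + 3.4178*o - 1.1305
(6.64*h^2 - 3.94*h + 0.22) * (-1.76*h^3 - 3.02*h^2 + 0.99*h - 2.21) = -11.6864*h^5 - 13.1184*h^4 + 18.0852*h^3 - 19.2394*h^2 + 8.9252*h - 0.4862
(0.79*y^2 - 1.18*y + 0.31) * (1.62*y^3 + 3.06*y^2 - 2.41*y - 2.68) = 1.2798*y^5 + 0.5058*y^4 - 5.0125*y^3 + 1.6752*y^2 + 2.4153*y - 0.8308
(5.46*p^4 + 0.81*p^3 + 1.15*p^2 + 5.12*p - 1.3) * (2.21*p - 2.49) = 12.0666*p^5 - 11.8053*p^4 + 0.5246*p^3 + 8.4517*p^2 - 15.6218*p + 3.237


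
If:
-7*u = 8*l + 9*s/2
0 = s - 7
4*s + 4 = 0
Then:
No Solution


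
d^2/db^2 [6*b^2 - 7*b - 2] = 12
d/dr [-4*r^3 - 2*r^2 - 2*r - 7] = -12*r^2 - 4*r - 2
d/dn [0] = 0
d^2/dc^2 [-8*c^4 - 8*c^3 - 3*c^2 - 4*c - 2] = -96*c^2 - 48*c - 6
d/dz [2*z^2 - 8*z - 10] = 4*z - 8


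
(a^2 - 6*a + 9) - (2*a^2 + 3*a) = -a^2 - 9*a + 9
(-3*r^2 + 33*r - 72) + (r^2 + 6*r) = -2*r^2 + 39*r - 72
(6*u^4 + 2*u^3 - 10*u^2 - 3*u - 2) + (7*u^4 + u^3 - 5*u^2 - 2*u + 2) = 13*u^4 + 3*u^3 - 15*u^2 - 5*u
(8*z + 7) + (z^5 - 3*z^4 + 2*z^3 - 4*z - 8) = z^5 - 3*z^4 + 2*z^3 + 4*z - 1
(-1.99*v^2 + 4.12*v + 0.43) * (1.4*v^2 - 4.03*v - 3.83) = -2.786*v^4 + 13.7877*v^3 - 8.3799*v^2 - 17.5125*v - 1.6469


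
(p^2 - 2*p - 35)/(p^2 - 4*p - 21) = (p + 5)/(p + 3)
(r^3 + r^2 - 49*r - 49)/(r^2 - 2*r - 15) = (-r^3 - r^2 + 49*r + 49)/(-r^2 + 2*r + 15)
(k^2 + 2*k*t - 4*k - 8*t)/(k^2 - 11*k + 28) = (k + 2*t)/(k - 7)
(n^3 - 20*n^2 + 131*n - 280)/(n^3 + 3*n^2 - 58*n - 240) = (n^2 - 12*n + 35)/(n^2 + 11*n + 30)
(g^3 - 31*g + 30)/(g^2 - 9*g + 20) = (g^2 + 5*g - 6)/(g - 4)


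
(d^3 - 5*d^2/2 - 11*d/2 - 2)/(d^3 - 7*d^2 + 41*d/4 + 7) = 2*(d + 1)/(2*d - 7)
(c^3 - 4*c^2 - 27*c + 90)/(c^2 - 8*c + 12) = (c^2 + 2*c - 15)/(c - 2)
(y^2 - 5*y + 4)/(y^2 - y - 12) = (y - 1)/(y + 3)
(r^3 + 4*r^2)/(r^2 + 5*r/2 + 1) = 2*r^2*(r + 4)/(2*r^2 + 5*r + 2)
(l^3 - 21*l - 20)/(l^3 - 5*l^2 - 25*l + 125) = (l^2 + 5*l + 4)/(l^2 - 25)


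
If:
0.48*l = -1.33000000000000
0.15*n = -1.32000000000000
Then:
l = -2.77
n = -8.80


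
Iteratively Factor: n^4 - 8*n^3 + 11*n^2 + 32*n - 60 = (n - 2)*(n^3 - 6*n^2 - n + 30) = (n - 3)*(n - 2)*(n^2 - 3*n - 10) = (n - 3)*(n - 2)*(n + 2)*(n - 5)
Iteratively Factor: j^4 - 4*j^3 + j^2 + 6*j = (j - 2)*(j^3 - 2*j^2 - 3*j) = (j - 3)*(j - 2)*(j^2 + j) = (j - 3)*(j - 2)*(j + 1)*(j)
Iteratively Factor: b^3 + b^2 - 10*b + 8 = (b + 4)*(b^2 - 3*b + 2) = (b - 2)*(b + 4)*(b - 1)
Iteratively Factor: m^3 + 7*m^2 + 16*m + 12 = (m + 2)*(m^2 + 5*m + 6) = (m + 2)^2*(m + 3)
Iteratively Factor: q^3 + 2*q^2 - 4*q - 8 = (q + 2)*(q^2 - 4) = (q + 2)^2*(q - 2)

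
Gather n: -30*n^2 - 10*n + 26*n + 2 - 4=-30*n^2 + 16*n - 2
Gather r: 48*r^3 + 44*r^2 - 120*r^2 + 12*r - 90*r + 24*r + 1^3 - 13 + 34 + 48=48*r^3 - 76*r^2 - 54*r + 70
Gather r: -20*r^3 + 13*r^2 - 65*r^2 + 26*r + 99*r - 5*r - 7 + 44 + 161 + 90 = -20*r^3 - 52*r^2 + 120*r + 288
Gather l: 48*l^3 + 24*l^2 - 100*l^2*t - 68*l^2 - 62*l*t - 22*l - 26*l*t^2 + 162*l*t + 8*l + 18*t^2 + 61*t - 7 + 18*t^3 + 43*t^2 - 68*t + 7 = 48*l^3 + l^2*(-100*t - 44) + l*(-26*t^2 + 100*t - 14) + 18*t^3 + 61*t^2 - 7*t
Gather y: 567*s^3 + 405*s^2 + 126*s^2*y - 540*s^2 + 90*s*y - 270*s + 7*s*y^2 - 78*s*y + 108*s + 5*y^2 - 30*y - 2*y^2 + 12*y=567*s^3 - 135*s^2 - 162*s + y^2*(7*s + 3) + y*(126*s^2 + 12*s - 18)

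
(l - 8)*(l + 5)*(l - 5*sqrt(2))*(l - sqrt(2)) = l^4 - 6*sqrt(2)*l^3 - 3*l^3 - 30*l^2 + 18*sqrt(2)*l^2 - 30*l + 240*sqrt(2)*l - 400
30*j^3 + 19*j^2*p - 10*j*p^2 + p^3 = (-6*j + p)*(-5*j + p)*(j + p)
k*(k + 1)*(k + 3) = k^3 + 4*k^2 + 3*k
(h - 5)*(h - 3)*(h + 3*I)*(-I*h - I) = -I*h^4 + 3*h^3 + 7*I*h^3 - 21*h^2 - 7*I*h^2 + 21*h - 15*I*h + 45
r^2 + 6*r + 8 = (r + 2)*(r + 4)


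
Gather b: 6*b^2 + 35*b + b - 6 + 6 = 6*b^2 + 36*b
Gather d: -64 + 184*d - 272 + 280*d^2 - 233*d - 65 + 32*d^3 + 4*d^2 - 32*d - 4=32*d^3 + 284*d^2 - 81*d - 405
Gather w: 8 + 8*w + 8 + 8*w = 16*w + 16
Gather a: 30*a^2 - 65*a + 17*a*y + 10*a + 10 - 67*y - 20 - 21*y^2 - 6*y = 30*a^2 + a*(17*y - 55) - 21*y^2 - 73*y - 10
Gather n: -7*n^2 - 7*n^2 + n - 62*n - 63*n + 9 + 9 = -14*n^2 - 124*n + 18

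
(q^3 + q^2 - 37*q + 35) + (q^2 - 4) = q^3 + 2*q^2 - 37*q + 31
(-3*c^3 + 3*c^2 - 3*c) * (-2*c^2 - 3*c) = 6*c^5 + 3*c^4 - 3*c^3 + 9*c^2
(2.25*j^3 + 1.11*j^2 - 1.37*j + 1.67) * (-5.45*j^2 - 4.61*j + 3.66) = -12.2625*j^5 - 16.422*j^4 + 10.5844*j^3 + 1.2768*j^2 - 12.7129*j + 6.1122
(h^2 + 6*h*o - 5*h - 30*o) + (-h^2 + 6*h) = 6*h*o + h - 30*o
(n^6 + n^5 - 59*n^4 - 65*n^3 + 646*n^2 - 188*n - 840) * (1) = n^6 + n^5 - 59*n^4 - 65*n^3 + 646*n^2 - 188*n - 840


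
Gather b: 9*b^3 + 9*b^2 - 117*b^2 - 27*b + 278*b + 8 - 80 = 9*b^3 - 108*b^2 + 251*b - 72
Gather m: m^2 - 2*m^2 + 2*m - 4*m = -m^2 - 2*m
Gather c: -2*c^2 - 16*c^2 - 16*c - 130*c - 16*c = -18*c^2 - 162*c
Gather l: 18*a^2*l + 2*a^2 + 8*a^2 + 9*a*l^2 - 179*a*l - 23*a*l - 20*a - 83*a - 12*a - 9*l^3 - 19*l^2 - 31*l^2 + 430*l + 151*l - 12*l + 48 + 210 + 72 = 10*a^2 - 115*a - 9*l^3 + l^2*(9*a - 50) + l*(18*a^2 - 202*a + 569) + 330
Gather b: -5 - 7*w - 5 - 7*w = -14*w - 10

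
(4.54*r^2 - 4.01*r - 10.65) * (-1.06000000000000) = -4.8124*r^2 + 4.2506*r + 11.289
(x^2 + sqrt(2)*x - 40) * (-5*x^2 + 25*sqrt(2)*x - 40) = -5*x^4 + 20*sqrt(2)*x^3 + 210*x^2 - 1040*sqrt(2)*x + 1600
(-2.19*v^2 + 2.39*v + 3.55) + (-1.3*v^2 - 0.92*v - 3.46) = -3.49*v^2 + 1.47*v + 0.0899999999999999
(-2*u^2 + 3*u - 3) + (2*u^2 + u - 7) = 4*u - 10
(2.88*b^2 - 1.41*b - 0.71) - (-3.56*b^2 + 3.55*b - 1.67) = 6.44*b^2 - 4.96*b + 0.96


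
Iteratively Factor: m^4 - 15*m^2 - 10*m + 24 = (m + 2)*(m^3 - 2*m^2 - 11*m + 12) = (m - 4)*(m + 2)*(m^2 + 2*m - 3) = (m - 4)*(m + 2)*(m + 3)*(m - 1)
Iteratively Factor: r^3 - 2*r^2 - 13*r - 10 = (r - 5)*(r^2 + 3*r + 2) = (r - 5)*(r + 2)*(r + 1)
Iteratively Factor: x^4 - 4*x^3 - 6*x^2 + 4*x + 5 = (x + 1)*(x^3 - 5*x^2 - x + 5) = (x - 1)*(x + 1)*(x^2 - 4*x - 5) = (x - 1)*(x + 1)^2*(x - 5)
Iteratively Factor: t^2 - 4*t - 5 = (t + 1)*(t - 5)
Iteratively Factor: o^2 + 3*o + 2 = (o + 2)*(o + 1)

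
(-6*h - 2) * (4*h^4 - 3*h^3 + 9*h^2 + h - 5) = -24*h^5 + 10*h^4 - 48*h^3 - 24*h^2 + 28*h + 10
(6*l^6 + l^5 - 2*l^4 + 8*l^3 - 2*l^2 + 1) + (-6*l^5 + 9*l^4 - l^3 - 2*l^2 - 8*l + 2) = 6*l^6 - 5*l^5 + 7*l^4 + 7*l^3 - 4*l^2 - 8*l + 3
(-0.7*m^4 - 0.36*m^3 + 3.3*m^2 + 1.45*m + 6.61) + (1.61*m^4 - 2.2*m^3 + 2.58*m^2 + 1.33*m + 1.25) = 0.91*m^4 - 2.56*m^3 + 5.88*m^2 + 2.78*m + 7.86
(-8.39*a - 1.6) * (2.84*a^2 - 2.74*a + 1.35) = -23.8276*a^3 + 18.4446*a^2 - 6.9425*a - 2.16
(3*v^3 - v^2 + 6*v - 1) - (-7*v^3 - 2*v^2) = 10*v^3 + v^2 + 6*v - 1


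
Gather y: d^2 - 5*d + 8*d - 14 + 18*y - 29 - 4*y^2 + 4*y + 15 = d^2 + 3*d - 4*y^2 + 22*y - 28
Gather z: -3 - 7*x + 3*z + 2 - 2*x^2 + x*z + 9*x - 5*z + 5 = -2*x^2 + 2*x + z*(x - 2) + 4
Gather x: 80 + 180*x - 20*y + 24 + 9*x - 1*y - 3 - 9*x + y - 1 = 180*x - 20*y + 100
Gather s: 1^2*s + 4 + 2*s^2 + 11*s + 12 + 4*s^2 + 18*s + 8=6*s^2 + 30*s + 24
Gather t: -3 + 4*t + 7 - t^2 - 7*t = -t^2 - 3*t + 4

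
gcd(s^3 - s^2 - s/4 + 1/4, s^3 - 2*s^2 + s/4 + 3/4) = s^2 - s/2 - 1/2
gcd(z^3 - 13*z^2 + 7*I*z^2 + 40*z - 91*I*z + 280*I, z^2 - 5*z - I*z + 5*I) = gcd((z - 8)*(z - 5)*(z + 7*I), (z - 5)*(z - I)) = z - 5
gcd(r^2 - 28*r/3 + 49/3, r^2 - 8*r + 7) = r - 7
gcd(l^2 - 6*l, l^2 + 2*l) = l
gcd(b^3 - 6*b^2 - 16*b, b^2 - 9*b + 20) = 1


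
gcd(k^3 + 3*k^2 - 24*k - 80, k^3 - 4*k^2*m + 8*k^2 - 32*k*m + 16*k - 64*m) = k^2 + 8*k + 16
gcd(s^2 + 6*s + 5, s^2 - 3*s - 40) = s + 5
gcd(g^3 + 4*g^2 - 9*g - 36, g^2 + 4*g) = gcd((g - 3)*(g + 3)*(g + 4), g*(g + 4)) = g + 4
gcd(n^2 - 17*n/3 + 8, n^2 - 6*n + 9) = n - 3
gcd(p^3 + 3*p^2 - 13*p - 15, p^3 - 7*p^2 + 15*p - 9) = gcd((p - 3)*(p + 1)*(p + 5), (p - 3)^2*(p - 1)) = p - 3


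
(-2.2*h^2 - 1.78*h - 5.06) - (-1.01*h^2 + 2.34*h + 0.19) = -1.19*h^2 - 4.12*h - 5.25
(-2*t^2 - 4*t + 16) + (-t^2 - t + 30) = -3*t^2 - 5*t + 46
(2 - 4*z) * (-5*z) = 20*z^2 - 10*z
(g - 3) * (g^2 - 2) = g^3 - 3*g^2 - 2*g + 6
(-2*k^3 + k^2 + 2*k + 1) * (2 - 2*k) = 4*k^4 - 6*k^3 - 2*k^2 + 2*k + 2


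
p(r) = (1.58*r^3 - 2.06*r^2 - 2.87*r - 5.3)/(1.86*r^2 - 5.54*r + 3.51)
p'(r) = (5.54 - 3.72*r)*(1.58*r^3 - 2.06*r^2 - 2.87*r - 5.3)/(1.86*r^2 - 5.54*r + 3.51)^2 + (4.74*r^2 - 4.12*r - 2.87)/(1.86*r^2 - 5.54*r + 3.51)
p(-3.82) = -2.17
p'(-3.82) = 0.76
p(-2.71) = -1.37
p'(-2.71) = 0.67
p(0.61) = -9.07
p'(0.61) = -40.44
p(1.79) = 17.84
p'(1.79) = 33.61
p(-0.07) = -1.31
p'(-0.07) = -2.60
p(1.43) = 14.78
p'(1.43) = -6.88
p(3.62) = 4.12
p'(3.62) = 1.49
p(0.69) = -13.51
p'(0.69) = -76.15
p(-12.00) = -8.87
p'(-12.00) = 0.84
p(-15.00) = -11.40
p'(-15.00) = 0.84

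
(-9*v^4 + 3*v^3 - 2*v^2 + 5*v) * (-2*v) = 18*v^5 - 6*v^4 + 4*v^3 - 10*v^2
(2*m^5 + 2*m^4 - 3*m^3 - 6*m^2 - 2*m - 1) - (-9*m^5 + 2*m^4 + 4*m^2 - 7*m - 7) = 11*m^5 - 3*m^3 - 10*m^2 + 5*m + 6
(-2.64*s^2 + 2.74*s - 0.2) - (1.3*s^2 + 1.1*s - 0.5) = -3.94*s^2 + 1.64*s + 0.3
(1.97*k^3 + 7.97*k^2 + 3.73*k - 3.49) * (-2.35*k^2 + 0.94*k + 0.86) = -4.6295*k^5 - 16.8777*k^4 + 0.420500000000001*k^3 + 18.5619*k^2 - 0.0728000000000004*k - 3.0014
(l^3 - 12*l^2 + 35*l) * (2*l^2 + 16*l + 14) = 2*l^5 - 8*l^4 - 108*l^3 + 392*l^2 + 490*l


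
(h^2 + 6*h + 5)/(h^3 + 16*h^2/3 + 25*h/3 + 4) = 3*(h + 5)/(3*h^2 + 13*h + 12)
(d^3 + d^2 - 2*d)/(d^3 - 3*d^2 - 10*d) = (d - 1)/(d - 5)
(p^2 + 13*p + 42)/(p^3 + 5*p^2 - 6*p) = (p + 7)/(p*(p - 1))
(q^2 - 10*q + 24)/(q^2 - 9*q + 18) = (q - 4)/(q - 3)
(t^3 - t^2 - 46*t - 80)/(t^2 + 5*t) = t - 6 - 16/t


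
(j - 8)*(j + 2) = j^2 - 6*j - 16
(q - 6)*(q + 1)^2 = q^3 - 4*q^2 - 11*q - 6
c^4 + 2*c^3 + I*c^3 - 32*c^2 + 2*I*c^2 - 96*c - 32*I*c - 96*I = (c - 6)*(c + 4)^2*(c + I)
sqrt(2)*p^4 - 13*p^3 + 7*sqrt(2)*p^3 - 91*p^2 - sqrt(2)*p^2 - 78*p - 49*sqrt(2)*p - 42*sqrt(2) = (p + 1)*(p + 6)*(p - 7*sqrt(2))*(sqrt(2)*p + 1)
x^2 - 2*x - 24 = (x - 6)*(x + 4)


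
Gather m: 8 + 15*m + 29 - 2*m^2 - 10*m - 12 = -2*m^2 + 5*m + 25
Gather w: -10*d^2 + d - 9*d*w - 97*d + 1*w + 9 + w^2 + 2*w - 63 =-10*d^2 - 96*d + w^2 + w*(3 - 9*d) - 54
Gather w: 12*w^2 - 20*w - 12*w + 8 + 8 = 12*w^2 - 32*w + 16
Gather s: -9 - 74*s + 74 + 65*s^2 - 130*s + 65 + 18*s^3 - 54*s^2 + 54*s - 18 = 18*s^3 + 11*s^2 - 150*s + 112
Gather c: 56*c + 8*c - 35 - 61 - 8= 64*c - 104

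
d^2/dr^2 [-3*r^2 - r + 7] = -6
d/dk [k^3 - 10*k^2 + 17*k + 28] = 3*k^2 - 20*k + 17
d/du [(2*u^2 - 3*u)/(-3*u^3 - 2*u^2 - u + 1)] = (u*(2*u - 3)*(9*u^2 + 4*u + 1) + (3 - 4*u)*(3*u^3 + 2*u^2 + u - 1))/(3*u^3 + 2*u^2 + u - 1)^2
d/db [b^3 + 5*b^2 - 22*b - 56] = 3*b^2 + 10*b - 22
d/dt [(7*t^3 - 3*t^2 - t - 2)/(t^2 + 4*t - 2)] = (7*t^4 + 56*t^3 - 53*t^2 + 16*t + 10)/(t^4 + 8*t^3 + 12*t^2 - 16*t + 4)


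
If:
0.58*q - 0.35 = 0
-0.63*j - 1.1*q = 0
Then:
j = -1.05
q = 0.60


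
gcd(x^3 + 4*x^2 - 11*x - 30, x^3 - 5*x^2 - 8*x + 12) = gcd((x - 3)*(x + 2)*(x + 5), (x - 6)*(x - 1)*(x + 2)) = x + 2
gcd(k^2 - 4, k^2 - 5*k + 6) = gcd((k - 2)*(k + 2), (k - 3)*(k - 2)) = k - 2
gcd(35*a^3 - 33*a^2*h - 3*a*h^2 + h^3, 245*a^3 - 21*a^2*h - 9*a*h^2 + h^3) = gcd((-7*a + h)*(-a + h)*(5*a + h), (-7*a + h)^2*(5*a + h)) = 35*a^2 + 2*a*h - h^2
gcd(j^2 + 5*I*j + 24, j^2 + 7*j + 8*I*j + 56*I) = j + 8*I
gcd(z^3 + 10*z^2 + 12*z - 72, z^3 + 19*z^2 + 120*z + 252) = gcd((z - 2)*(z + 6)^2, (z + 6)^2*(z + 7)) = z^2 + 12*z + 36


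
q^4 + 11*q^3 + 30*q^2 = q^2*(q + 5)*(q + 6)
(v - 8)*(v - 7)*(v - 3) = v^3 - 18*v^2 + 101*v - 168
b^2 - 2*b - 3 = (b - 3)*(b + 1)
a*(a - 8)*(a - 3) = a^3 - 11*a^2 + 24*a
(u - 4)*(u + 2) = u^2 - 2*u - 8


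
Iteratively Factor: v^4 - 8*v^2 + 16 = (v + 2)*(v^3 - 2*v^2 - 4*v + 8) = (v + 2)^2*(v^2 - 4*v + 4) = (v - 2)*(v + 2)^2*(v - 2)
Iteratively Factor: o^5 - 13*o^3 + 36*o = (o + 2)*(o^4 - 2*o^3 - 9*o^2 + 18*o) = (o - 3)*(o + 2)*(o^3 + o^2 - 6*o) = o*(o - 3)*(o + 2)*(o^2 + o - 6) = o*(o - 3)*(o - 2)*(o + 2)*(o + 3)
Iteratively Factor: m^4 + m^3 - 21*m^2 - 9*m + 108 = (m - 3)*(m^3 + 4*m^2 - 9*m - 36) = (m - 3)*(m + 4)*(m^2 - 9) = (m - 3)*(m + 3)*(m + 4)*(m - 3)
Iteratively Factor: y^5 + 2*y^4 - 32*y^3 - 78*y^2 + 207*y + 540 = (y - 5)*(y^4 + 7*y^3 + 3*y^2 - 63*y - 108) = (y - 5)*(y + 4)*(y^3 + 3*y^2 - 9*y - 27) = (y - 5)*(y + 3)*(y + 4)*(y^2 - 9) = (y - 5)*(y - 3)*(y + 3)*(y + 4)*(y + 3)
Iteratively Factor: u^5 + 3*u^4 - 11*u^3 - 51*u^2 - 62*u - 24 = (u + 3)*(u^4 - 11*u^2 - 18*u - 8) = (u + 1)*(u + 3)*(u^3 - u^2 - 10*u - 8) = (u + 1)*(u + 2)*(u + 3)*(u^2 - 3*u - 4) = (u + 1)^2*(u + 2)*(u + 3)*(u - 4)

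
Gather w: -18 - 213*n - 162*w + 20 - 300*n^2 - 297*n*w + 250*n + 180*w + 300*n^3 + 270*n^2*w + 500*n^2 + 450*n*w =300*n^3 + 200*n^2 + 37*n + w*(270*n^2 + 153*n + 18) + 2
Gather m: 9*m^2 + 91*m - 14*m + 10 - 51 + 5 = 9*m^2 + 77*m - 36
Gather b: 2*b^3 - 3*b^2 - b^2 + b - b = 2*b^3 - 4*b^2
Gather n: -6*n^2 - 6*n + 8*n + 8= -6*n^2 + 2*n + 8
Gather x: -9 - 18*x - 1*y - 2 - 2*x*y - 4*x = x*(-2*y - 22) - y - 11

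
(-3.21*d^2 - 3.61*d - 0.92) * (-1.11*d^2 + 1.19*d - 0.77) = 3.5631*d^4 + 0.187200000000001*d^3 - 0.802999999999999*d^2 + 1.6849*d + 0.7084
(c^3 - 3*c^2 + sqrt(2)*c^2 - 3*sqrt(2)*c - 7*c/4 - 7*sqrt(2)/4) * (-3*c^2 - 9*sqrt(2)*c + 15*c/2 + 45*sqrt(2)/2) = -3*c^5 - 12*sqrt(2)*c^4 + 33*c^4/2 - 141*c^3/4 + 66*sqrt(2)*c^3 - 69*sqrt(2)*c^2 + 687*c^2/8 - 207*c/2 - 105*sqrt(2)*c/2 - 315/4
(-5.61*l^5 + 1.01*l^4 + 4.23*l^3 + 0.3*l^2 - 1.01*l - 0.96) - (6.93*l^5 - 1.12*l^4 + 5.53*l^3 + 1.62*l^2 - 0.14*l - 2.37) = -12.54*l^5 + 2.13*l^4 - 1.3*l^3 - 1.32*l^2 - 0.87*l + 1.41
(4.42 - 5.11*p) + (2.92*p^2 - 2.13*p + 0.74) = 2.92*p^2 - 7.24*p + 5.16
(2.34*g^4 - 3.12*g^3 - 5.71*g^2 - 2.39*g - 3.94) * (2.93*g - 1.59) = 6.8562*g^5 - 12.8622*g^4 - 11.7695*g^3 + 2.0762*g^2 - 7.7441*g + 6.2646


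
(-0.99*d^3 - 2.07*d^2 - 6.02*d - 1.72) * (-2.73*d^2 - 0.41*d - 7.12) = 2.7027*d^5 + 6.057*d^4 + 24.3321*d^3 + 21.9022*d^2 + 43.5676*d + 12.2464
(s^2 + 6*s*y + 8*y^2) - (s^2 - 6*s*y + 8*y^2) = 12*s*y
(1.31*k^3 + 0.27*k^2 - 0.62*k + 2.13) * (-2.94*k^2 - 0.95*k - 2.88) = -3.8514*k^5 - 2.0383*k^4 - 2.2065*k^3 - 6.4508*k^2 - 0.2379*k - 6.1344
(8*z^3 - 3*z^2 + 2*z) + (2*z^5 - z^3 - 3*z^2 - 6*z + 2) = 2*z^5 + 7*z^3 - 6*z^2 - 4*z + 2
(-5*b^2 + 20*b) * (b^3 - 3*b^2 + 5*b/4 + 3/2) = -5*b^5 + 35*b^4 - 265*b^3/4 + 35*b^2/2 + 30*b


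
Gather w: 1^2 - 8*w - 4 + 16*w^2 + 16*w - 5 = 16*w^2 + 8*w - 8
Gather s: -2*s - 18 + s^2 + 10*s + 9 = s^2 + 8*s - 9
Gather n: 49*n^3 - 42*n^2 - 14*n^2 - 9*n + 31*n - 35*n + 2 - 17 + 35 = 49*n^3 - 56*n^2 - 13*n + 20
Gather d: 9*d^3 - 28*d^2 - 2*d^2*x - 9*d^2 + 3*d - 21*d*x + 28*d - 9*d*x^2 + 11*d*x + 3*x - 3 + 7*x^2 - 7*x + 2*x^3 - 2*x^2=9*d^3 + d^2*(-2*x - 37) + d*(-9*x^2 - 10*x + 31) + 2*x^3 + 5*x^2 - 4*x - 3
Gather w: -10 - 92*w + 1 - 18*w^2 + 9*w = -18*w^2 - 83*w - 9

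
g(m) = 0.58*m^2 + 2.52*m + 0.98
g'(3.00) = 6.00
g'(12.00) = 16.44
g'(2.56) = 5.49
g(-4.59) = 1.63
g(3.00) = 13.76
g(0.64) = 2.83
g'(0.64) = 3.26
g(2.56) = 11.23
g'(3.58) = 6.67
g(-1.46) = -1.46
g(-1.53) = -1.52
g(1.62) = 6.58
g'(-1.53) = 0.75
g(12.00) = 114.74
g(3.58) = 17.44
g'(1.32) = 4.05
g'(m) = 1.16*m + 2.52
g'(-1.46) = 0.83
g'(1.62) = 4.40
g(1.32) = 5.32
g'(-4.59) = -2.80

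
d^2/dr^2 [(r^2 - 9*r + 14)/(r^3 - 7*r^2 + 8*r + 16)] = 2*(r^4 - 19*r^3 + 81*r^2 - 257*r + 242)/(r^7 - 13*r^6 + 51*r^5 - 15*r^4 - 240*r^3 + 96*r^2 + 512*r + 256)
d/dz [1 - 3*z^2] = -6*z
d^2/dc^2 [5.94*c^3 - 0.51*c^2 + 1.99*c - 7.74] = 35.64*c - 1.02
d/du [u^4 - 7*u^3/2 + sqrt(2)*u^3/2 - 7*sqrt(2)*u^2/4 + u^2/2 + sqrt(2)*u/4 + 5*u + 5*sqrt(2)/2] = 4*u^3 - 21*u^2/2 + 3*sqrt(2)*u^2/2 - 7*sqrt(2)*u/2 + u + sqrt(2)/4 + 5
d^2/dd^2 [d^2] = 2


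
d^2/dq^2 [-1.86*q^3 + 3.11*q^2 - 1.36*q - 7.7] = 6.22 - 11.16*q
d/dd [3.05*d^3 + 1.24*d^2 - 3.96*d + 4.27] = 9.15*d^2 + 2.48*d - 3.96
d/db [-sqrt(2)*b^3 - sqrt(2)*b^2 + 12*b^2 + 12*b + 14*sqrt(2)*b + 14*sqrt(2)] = -3*sqrt(2)*b^2 - 2*sqrt(2)*b + 24*b + 12 + 14*sqrt(2)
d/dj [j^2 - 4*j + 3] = 2*j - 4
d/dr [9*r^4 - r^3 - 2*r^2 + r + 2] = 36*r^3 - 3*r^2 - 4*r + 1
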